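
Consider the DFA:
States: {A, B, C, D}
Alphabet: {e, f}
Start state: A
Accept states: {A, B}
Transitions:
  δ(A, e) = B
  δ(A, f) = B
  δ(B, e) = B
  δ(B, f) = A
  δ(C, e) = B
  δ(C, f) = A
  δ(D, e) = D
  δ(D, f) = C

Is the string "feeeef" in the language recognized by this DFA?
Processing string "feeeef":
  A --f--> B
  B --e--> B
  B --e--> B
  B --e--> B
  B --e--> B
  B --f--> A
Final state: A
Accept states: {A, B}
Yes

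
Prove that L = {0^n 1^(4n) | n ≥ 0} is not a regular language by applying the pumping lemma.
Assume L is regular with pumping length p. Idea: pumping the 0-block breaks the 1:4 ratio.
Choose s = 0^p 1^(4p) (length 5p ≥ p). By the pumping lemma, s = xyz with |xy| ≤ p, |y| > 0, so y = 0^k with k ≥ 1. Then xy²z = 0^(p+k) 1^(4p). For this to be in L we would need 4p = 4(p+k), i.e. 4k = 0, contradicting k ≥ 1. So xy²z ∉ L.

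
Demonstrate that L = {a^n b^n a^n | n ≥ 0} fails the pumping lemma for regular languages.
Assume L is regular with pumping length p. Idea: pumping the first a-block unbalances it against the other two.
Choose s = a^p b^p a^p ∈ L (|s| = 3p ≥ p). By the pumping lemma, s = xyz with |xy| ≤ p, |y| > 0, so y = a^k with k ≥ 1, inside the first a-block. Then xy²z = a^(p+k) b^p a^p. The first block has length p+k ≠ p, so the three block lengths are no longer equal and xy²z ∉ L.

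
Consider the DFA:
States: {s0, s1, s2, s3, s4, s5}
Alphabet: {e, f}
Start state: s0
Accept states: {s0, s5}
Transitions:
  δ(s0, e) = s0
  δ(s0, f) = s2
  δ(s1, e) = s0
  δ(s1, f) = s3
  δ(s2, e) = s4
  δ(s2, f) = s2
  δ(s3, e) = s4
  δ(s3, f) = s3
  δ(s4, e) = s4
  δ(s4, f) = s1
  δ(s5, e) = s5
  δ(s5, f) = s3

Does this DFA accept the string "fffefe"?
Processing string "fffefe":
  s0 --f--> s2
  s2 --f--> s2
  s2 --f--> s2
  s2 --e--> s4
  s4 --f--> s1
  s1 --e--> s0
Final state: s0
Accept states: {s0, s5}
Yes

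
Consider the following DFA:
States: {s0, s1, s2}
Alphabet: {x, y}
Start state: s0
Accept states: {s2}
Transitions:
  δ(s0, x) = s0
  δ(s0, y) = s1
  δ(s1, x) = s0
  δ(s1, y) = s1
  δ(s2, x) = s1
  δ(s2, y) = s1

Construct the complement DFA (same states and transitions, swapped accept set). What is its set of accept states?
Complement accept states = All states \ Original accept states
= {s0, s1, s2} \ {s2}
{s0, s1}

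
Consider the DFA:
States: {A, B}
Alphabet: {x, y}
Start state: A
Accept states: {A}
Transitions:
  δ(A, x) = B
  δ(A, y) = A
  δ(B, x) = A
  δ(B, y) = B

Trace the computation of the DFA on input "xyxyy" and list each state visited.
read 'x': A → B
  read 'y': B → B
  read 'x': B → A
  read 'y': A → A
  read 'y': A → A
A -> B -> B -> A -> A -> A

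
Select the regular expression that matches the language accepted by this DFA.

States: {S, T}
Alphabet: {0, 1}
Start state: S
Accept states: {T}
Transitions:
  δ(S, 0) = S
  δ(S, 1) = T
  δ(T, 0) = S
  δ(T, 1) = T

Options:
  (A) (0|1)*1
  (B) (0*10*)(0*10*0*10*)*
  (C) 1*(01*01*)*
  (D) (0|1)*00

Check each option against the DFA on short strings; one disagreement eliminates an option:
  (A) (0|1)*1: agrees with the DFA on every string of length ≤ 6
  (B) (0*10*)(0*10*0*10*)*: on '10' the DFA goes S → T → S and rejects (S ∉ Accept), but the regex matches it → eliminate
  (C) 1*(01*01*)*: on ε the DFA stays in S and rejects (S ∉ Accept), but the regex matches it → eliminate
  (D) (0|1)*00: on '1' the DFA goes S → T and accepts (T ∈ Accept), but the regex does not match it → eliminate
Only (A) is consistent with the DFA.
(A) (0|1)*1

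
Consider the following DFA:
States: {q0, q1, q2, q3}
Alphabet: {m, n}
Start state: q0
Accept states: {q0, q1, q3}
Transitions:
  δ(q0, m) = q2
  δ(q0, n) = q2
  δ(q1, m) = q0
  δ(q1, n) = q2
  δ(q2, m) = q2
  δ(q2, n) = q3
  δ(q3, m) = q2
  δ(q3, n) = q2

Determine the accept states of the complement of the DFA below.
Complement accept states = All states \ Original accept states
= {q0, q1, q2, q3} \ {q0, q1, q3}
{q2}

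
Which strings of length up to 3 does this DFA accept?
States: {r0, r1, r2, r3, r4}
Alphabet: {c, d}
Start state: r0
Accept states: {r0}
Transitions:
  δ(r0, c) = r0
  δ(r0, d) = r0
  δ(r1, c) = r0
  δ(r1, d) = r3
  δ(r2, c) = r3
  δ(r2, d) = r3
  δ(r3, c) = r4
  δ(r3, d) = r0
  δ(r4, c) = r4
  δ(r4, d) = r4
ε, c, d, cc, cd, dc, dd, ccc, ccd, cdc, cdd, dcc, dcd, ddc, ddd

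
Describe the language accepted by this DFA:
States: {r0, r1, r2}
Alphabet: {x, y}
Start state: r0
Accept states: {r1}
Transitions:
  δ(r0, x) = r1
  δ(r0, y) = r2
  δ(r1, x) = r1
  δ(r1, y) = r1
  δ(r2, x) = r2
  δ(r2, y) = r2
Testing a few strings:
  'x' → accept
  'yxy' → reject
  'xy' → accept
  'yyx' → reject
State roles: r0=no input read; r1=started with x; r2=started with y (dead)
All strings over {x,y} starting with x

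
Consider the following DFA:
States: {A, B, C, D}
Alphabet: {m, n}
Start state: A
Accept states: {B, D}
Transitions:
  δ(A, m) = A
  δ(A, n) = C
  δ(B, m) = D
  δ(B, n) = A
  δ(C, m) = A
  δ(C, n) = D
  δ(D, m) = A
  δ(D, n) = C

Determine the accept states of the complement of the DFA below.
Complement accept states = All states \ Original accept states
= {A, B, C, D} \ {B, D}
{A, C}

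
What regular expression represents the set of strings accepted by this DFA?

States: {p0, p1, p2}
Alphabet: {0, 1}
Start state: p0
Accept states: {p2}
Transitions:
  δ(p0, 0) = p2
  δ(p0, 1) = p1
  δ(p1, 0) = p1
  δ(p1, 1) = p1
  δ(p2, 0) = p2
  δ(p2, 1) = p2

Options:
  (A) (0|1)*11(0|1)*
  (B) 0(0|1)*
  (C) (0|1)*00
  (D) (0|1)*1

Check each option against the DFA on short strings; one disagreement eliminates an option:
  (A) (0|1)*11(0|1)*: on '0' the DFA goes p0 → p2 and accepts (p2 ∈ Accept), but the regex does not match it → eliminate
  (B) 0(0|1)*: agrees with the DFA on every string of length ≤ 6
  (C) (0|1)*00: on '0' the DFA goes p0 → p2 and accepts (p2 ∈ Accept), but the regex does not match it → eliminate
  (D) (0|1)*1: on '0' the DFA goes p0 → p2 and accepts (p2 ∈ Accept), but the regex does not match it → eliminate
Only (B) is consistent with the DFA.
(B) 0(0|1)*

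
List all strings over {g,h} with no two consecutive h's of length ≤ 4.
ε, g, h, gg, gh, hg, ggg, ggh, ghg, hgg, hgh, gggg, gggh, gghg, ghgg, ghgh, hggg, hggh, hghg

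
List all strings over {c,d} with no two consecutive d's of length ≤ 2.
ε, c, d, cc, cd, dc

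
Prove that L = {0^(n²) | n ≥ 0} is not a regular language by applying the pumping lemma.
Assume L is regular with pumping length p. Idea: pumping adds a fixed amount, but gaps between consecutive squares grow.
Choose s = 0^(p²) (length p² ≥ p). By the pumping lemma, s = xyz with |xy| ≤ p, |y| > 0, so |y| = k with 1 ≤ k ≤ p. Then |xy²z| = p²+k. Since p² < p²+k ≤ p²+p < (p+1)², the length p²+k lies strictly between consecutive squares, so it is not a perfect square and xy²z ∉ L.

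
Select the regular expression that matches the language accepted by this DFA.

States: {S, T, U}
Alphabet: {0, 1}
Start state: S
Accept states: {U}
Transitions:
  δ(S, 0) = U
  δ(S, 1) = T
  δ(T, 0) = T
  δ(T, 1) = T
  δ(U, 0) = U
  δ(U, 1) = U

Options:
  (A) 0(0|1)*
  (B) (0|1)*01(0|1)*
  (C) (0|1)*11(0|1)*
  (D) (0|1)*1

Check each option against the DFA on short strings; one disagreement eliminates an option:
  (A) 0(0|1)*: agrees with the DFA on every string of length ≤ 6
  (B) (0|1)*01(0|1)*: on '0' the DFA goes S → U and accepts (U ∈ Accept), but the regex does not match it → eliminate
  (C) (0|1)*11(0|1)*: on '0' the DFA goes S → U and accepts (U ∈ Accept), but the regex does not match it → eliminate
  (D) (0|1)*1: on '0' the DFA goes S → U and accepts (U ∈ Accept), but the regex does not match it → eliminate
Only (A) is consistent with the DFA.
(A) 0(0|1)*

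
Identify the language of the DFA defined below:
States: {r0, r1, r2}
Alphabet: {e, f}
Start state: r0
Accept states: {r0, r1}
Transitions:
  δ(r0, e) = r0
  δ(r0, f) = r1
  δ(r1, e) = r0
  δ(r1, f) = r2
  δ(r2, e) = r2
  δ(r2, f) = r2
Testing a few strings:
  'ee' → accept
  'eee' → accept
  'e' → accept
  'fef' → accept
State roles: r0=last symbol not f (ok); r1=last symbol f (ok); r2=saw ff (dead)
All strings over {e,f} with no two consecutive f's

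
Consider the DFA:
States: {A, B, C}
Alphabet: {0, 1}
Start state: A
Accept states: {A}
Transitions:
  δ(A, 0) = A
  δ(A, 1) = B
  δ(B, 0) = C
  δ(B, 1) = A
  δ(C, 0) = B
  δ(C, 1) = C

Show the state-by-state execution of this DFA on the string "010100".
read '0': A → A
  read '1': A → B
  read '0': B → C
  read '1': C → C
  read '0': C → B
  read '0': B → C
A -> A -> B -> C -> C -> B -> C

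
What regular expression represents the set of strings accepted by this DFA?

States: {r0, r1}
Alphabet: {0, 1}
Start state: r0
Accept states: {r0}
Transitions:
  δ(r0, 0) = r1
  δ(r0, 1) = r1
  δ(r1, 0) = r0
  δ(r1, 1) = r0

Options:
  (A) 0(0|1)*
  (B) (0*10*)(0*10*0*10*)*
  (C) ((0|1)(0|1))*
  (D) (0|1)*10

Check each option against the DFA on short strings; one disagreement eliminates an option:
  (A) 0(0|1)*: on ε the DFA stays in r0 and accepts (r0 ∈ Accept), but the regex does not match it → eliminate
  (B) (0*10*)(0*10*0*10*)*: on ε the DFA stays in r0 and accepts (r0 ∈ Accept), but the regex does not match it → eliminate
  (C) ((0|1)(0|1))*: agrees with the DFA on every string of length ≤ 6
  (D) (0|1)*10: on ε the DFA stays in r0 and accepts (r0 ∈ Accept), but the regex does not match it → eliminate
Only (C) is consistent with the DFA.
(C) ((0|1)(0|1))*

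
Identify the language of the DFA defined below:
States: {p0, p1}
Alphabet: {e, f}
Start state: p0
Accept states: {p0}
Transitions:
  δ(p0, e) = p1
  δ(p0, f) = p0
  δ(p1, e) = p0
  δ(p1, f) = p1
Testing a few strings:
  'eee' → reject
  'e' → reject
  'fe' → reject
  'f' → accept
State roles: p0=even number of e's so far; p1=odd number of e's so far
All strings over {e,f} with an even number of e's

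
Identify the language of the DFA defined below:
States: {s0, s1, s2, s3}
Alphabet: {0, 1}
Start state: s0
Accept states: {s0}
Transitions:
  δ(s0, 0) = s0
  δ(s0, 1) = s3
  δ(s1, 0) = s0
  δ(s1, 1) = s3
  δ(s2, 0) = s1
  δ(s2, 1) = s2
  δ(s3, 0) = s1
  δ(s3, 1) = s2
Testing a few strings:
  '1' → reject
  '101' → reject
  '1000' → accept
  '0' → accept
State roles: s0=value ≡ 0 (mod 4); s1=value ≡ 2 (mod 4); s2=value ≡ 3 (mod 4); s3=value ≡ 1 (mod 4)
All binary strings representing a multiple of 4 (read in base 2; leading zeros allowed and ε counts as 0)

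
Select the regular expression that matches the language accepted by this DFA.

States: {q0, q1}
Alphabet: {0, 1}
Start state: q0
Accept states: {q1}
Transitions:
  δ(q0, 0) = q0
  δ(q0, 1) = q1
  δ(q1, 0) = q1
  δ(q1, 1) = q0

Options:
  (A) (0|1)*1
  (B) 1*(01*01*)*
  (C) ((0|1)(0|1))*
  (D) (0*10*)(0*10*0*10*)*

Check each option against the DFA on short strings; one disagreement eliminates an option:
  (A) (0|1)*1: on '10' the DFA goes q0 → q1 → q1 and accepts (q1 ∈ Accept), but the regex does not match it → eliminate
  (B) 1*(01*01*)*: on ε the DFA stays in q0 and rejects (q0 ∉ Accept), but the regex matches it → eliminate
  (C) ((0|1)(0|1))*: on ε the DFA stays in q0 and rejects (q0 ∉ Accept), but the regex matches it → eliminate
  (D) (0*10*)(0*10*0*10*)*: agrees with the DFA on every string of length ≤ 6
Only (D) is consistent with the DFA.
(D) (0*10*)(0*10*0*10*)*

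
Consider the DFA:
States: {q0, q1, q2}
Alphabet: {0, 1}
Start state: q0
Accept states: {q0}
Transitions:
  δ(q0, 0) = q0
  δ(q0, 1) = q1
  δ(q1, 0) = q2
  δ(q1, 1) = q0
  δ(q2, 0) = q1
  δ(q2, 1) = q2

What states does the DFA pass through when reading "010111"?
read '0': q0 → q0
  read '1': q0 → q1
  read '0': q1 → q2
  read '1': q2 → q2
  read '1': q2 → q2
  read '1': q2 → q2
q0 -> q0 -> q1 -> q2 -> q2 -> q2 -> q2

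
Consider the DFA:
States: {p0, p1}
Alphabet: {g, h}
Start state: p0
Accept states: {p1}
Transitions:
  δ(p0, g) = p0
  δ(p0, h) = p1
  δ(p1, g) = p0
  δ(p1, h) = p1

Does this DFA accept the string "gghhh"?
Processing string "gghhh":
  p0 --g--> p0
  p0 --g--> p0
  p0 --h--> p1
  p1 --h--> p1
  p1 --h--> p1
Final state: p1
Accept states: {p1}
Yes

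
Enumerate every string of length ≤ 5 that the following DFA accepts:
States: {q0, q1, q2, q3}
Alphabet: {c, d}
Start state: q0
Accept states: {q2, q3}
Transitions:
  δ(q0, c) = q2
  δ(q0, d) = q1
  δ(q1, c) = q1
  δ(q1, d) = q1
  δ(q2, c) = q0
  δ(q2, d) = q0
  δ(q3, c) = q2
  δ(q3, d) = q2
c, ccc, cdc, ccccc, cccdc, cdccc, cdcdc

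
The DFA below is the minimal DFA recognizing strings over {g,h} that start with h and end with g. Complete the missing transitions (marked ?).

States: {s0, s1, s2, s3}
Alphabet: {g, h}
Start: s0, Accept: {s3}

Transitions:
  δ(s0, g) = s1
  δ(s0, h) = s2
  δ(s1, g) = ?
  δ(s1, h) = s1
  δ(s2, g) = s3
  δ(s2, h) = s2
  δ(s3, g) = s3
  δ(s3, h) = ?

From the language and accept set, identify what each state tracks — s0: no input read; s1: started with g (dead); s2: started with h, last symbol h; s3: started with h, last symbol g.
Each missing δ(q, a) is the state matching the new tracked value after reading a.
δ(s1, g) = s1; δ(s3, h) = s2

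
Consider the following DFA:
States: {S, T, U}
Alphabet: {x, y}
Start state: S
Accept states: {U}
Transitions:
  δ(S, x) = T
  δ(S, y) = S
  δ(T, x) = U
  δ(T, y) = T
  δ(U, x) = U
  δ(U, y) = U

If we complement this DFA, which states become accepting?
Complement accept states = All states \ Original accept states
= {S, T, U} \ {U}
{S, T}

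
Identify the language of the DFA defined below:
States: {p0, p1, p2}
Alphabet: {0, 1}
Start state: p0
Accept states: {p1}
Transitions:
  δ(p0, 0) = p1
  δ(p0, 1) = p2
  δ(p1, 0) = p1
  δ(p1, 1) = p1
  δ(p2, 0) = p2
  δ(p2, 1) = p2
Testing a few strings:
  '1' → reject
  '00' → accept
  '0' → accept
  '110' → reject
State roles: p0=no input read; p1=started with 0; p2=started with 1 (dead)
All binary strings starting with 0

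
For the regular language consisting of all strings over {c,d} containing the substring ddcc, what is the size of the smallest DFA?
By Myhill–Nerode, count the distinguishable equivalence classes: 5 classes — one per longest suffix of the input that is a prefix of 'ddcc' (lengths 0 through 3), plus an absorbing 'already seen ddcc' class.
5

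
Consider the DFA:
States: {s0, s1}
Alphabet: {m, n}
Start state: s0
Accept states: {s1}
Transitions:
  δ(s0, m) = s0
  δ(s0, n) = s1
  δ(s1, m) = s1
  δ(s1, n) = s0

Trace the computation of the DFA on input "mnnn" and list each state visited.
read 'm': s0 → s0
  read 'n': s0 → s1
  read 'n': s1 → s0
  read 'n': s0 → s1
s0 -> s0 -> s1 -> s0 -> s1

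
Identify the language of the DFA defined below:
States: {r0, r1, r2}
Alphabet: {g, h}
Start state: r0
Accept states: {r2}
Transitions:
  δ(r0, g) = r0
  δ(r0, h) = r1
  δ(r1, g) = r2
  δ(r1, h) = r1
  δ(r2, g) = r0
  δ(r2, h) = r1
Testing a few strings:
  'hhhh' → reject
  'ghhh' → reject
  'h' → reject
  'gggg' → reject
State roles: r0=no suffix match; r1=one trailing h; r2=suffix is hg
All strings over {g,h} ending with hg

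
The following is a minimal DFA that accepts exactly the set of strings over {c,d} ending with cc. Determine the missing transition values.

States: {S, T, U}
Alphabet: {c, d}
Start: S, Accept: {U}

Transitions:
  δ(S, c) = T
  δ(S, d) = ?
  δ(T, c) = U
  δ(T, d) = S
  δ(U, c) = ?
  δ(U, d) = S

From the language and accept set, identify what each state tracks — S: last symbol not c; T: one trailing c; U: two trailing c's.
Each missing δ(q, a) is the state matching the new tracked value after reading a.
δ(S, d) = S; δ(U, c) = U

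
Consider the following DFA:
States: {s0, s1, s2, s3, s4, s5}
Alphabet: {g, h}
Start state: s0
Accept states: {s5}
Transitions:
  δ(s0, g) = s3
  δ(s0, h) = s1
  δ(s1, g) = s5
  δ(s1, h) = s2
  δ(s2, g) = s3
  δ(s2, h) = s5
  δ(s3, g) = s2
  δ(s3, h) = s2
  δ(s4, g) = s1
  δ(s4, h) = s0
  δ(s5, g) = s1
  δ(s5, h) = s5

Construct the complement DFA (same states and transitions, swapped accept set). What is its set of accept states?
Complement accept states = All states \ Original accept states
= {s0, s1, s2, s3, s4, s5} \ {s5}
{s0, s1, s2, s3, s4}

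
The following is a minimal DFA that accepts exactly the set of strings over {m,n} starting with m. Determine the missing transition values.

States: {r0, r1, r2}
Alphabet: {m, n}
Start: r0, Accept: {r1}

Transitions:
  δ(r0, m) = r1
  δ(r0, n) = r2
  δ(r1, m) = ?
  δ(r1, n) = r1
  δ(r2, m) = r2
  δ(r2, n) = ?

From the language and accept set, identify what each state tracks — r0: no input read; r1: started with m; r2: started with n (dead).
Each missing δ(q, a) is the state matching the new tracked value after reading a.
δ(r1, m) = r1; δ(r2, n) = r2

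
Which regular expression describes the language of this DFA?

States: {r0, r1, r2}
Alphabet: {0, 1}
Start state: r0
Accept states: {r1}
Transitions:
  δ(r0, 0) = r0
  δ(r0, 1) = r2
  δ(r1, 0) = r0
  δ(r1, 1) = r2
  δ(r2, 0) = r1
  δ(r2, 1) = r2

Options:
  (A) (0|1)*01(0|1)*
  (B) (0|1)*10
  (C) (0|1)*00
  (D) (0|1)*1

Check each option against the DFA on short strings; one disagreement eliminates an option:
  (A) (0|1)*01(0|1)*: on '01' the DFA goes r0 → r0 → r2 and rejects (r2 ∉ Accept), but the regex matches it → eliminate
  (B) (0|1)*10: agrees with the DFA on every string of length ≤ 6
  (C) (0|1)*00: on '00' the DFA goes r0 → r0 → r0 and rejects (r0 ∉ Accept), but the regex matches it → eliminate
  (D) (0|1)*1: on '1' the DFA goes r0 → r2 and rejects (r2 ∉ Accept), but the regex matches it → eliminate
Only (B) is consistent with the DFA.
(B) (0|1)*10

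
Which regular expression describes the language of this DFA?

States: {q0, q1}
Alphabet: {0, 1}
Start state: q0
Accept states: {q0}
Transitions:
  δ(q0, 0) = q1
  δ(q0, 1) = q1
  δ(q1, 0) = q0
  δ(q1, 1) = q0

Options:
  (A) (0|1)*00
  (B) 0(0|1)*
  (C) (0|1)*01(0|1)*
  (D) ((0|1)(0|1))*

Check each option against the DFA on short strings; one disagreement eliminates an option:
  (A) (0|1)*00: on ε the DFA stays in q0 and accepts (q0 ∈ Accept), but the regex does not match it → eliminate
  (B) 0(0|1)*: on ε the DFA stays in q0 and accepts (q0 ∈ Accept), but the regex does not match it → eliminate
  (C) (0|1)*01(0|1)*: on ε the DFA stays in q0 and accepts (q0 ∈ Accept), but the regex does not match it → eliminate
  (D) ((0|1)(0|1))*: agrees with the DFA on every string of length ≤ 6
Only (D) is consistent with the DFA.
(D) ((0|1)(0|1))*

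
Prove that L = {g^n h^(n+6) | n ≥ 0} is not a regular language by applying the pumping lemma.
Assume L is regular with pumping length p. Idea: pumping the g-block breaks the fixed offset of 6.
Choose s = g^p h^(p+6) ∈ L. By the pumping lemma, s = xyz with |xy| ≤ p, |y| > 0, so y = g^k with k ≥ 1. Then xy²z = g^(p+k) h^(p+6). For this to be in L we would need p+6 = (p+k)+6, i.e. k = 0, contradicting k ≥ 1. So xy²z ∉ L.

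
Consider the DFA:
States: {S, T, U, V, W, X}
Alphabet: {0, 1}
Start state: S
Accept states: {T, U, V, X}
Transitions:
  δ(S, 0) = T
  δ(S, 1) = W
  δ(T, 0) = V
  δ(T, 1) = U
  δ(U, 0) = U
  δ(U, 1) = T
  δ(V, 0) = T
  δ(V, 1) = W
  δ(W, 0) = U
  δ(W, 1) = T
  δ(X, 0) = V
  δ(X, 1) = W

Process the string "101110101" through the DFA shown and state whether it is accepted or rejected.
Processing string "101110101":
  S --1--> W
  W --0--> U
  U --1--> T
  T --1--> U
  U --1--> T
  T --0--> V
  V --1--> W
  W --0--> U
  U --1--> T
Final state: T
Accept states: {T, U, V, X}
Yes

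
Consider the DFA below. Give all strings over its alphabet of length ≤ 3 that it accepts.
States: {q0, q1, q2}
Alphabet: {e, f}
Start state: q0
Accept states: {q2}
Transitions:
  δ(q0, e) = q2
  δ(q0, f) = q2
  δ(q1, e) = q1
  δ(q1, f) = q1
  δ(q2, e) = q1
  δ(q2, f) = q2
e, f, ef, ff, eff, fff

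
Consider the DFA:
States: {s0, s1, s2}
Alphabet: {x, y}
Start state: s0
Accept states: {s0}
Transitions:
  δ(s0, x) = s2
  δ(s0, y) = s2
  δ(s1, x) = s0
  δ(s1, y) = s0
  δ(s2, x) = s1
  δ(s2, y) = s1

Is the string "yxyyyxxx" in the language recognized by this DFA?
Processing string "yxyyyxxx":
  s0 --y--> s2
  s2 --x--> s1
  s1 --y--> s0
  s0 --y--> s2
  s2 --y--> s1
  s1 --x--> s0
  s0 --x--> s2
  s2 --x--> s1
Final state: s1
Accept states: {s0}
No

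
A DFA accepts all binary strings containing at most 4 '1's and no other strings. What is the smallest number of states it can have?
By Myhill–Nerode, count the distinguishable equivalence classes: 6 classes — having seen 0, 1, …, 4, or >4 copies of '1'; counts 0 through 4 are accepting and >4 is dead.
6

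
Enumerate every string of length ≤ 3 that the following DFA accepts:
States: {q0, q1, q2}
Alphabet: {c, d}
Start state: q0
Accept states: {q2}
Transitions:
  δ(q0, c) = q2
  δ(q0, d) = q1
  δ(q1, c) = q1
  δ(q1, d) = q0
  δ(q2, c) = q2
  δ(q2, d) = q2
c, cc, cd, ccc, ccd, cdc, cdd, ddc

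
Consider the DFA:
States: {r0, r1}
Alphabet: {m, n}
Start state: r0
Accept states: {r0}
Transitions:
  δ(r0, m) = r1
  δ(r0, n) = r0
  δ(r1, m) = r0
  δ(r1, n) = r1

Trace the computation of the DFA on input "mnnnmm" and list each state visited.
read 'm': r0 → r1
  read 'n': r1 → r1
  read 'n': r1 → r1
  read 'n': r1 → r1
  read 'm': r1 → r0
  read 'm': r0 → r1
r0 -> r1 -> r1 -> r1 -> r1 -> r0 -> r1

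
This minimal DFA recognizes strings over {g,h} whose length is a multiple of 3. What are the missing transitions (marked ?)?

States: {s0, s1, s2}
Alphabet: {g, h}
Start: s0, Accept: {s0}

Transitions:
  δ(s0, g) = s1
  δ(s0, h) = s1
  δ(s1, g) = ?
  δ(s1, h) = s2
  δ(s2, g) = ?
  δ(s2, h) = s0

From the language and accept set, identify what each state tracks — s0: length ≡ 0 (mod 3); s1: length ≡ 1 (mod 3); s2: length ≡ 2 (mod 3).
Each missing δ(q, a) is the state matching the new tracked value after reading a.
δ(s1, g) = s2; δ(s2, g) = s0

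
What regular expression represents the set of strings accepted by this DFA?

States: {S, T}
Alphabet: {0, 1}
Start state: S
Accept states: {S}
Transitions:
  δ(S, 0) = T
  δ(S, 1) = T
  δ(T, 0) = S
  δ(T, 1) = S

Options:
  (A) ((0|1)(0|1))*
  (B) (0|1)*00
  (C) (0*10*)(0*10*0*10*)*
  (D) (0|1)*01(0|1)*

Check each option against the DFA on short strings; one disagreement eliminates an option:
  (A) ((0|1)(0|1))*: agrees with the DFA on every string of length ≤ 6
  (B) (0|1)*00: on ε the DFA stays in S and accepts (S ∈ Accept), but the regex does not match it → eliminate
  (C) (0*10*)(0*10*0*10*)*: on ε the DFA stays in S and accepts (S ∈ Accept), but the regex does not match it → eliminate
  (D) (0|1)*01(0|1)*: on ε the DFA stays in S and accepts (S ∈ Accept), but the regex does not match it → eliminate
Only (A) is consistent with the DFA.
(A) ((0|1)(0|1))*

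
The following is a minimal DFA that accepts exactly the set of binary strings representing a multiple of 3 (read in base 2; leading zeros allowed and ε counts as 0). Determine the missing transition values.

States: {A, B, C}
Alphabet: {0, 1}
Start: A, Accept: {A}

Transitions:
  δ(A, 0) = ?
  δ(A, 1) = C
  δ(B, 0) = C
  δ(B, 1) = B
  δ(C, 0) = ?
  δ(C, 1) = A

From the language and accept set, identify what each state tracks — A: value ≡ 0 (mod 3); B: value ≡ 2 (mod 3); C: value ≡ 1 (mod 3).
Each missing δ(q, a) is the state matching the new tracked value after reading a.
δ(A, 0) = A; δ(C, 0) = B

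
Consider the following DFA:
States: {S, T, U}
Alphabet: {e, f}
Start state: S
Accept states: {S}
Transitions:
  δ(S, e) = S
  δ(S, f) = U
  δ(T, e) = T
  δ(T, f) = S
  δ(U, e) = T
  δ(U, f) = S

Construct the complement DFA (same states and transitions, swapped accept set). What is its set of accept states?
Complement accept states = All states \ Original accept states
= {S, T, U} \ {S}
{T, U}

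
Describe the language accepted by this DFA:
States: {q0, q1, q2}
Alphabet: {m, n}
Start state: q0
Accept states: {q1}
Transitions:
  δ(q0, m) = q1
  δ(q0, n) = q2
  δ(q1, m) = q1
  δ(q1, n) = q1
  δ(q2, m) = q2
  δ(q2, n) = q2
Testing a few strings:
  'nmn' → reject
  'mm' → accept
  'mnm' → accept
  'n' → reject
State roles: q0=no input read; q1=started with m; q2=started with n (dead)
All strings over {m,n} starting with m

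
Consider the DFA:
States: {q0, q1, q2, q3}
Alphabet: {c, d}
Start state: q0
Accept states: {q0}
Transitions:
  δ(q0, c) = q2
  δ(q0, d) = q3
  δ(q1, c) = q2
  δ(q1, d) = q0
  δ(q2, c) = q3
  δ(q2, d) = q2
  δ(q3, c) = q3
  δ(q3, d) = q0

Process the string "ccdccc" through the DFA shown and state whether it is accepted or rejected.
Processing string "ccdccc":
  q0 --c--> q2
  q2 --c--> q3
  q3 --d--> q0
  q0 --c--> q2
  q2 --c--> q3
  q3 --c--> q3
Final state: q3
Accept states: {q0}
No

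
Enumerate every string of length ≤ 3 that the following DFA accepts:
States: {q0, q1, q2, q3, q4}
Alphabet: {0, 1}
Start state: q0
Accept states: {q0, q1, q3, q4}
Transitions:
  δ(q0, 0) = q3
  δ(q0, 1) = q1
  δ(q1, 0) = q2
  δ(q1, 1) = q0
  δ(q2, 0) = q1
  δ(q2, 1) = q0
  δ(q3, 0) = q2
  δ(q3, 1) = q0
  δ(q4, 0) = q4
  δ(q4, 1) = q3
ε, 0, 1, 01, 11, 000, 001, 010, 011, 100, 101, 110, 111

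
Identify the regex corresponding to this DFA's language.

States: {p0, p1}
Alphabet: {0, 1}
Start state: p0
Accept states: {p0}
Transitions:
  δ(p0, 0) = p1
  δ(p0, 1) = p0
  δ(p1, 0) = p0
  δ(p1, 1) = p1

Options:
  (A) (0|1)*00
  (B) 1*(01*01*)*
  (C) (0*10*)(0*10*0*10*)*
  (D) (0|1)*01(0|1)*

Check each option against the DFA on short strings; one disagreement eliminates an option:
  (A) (0|1)*00: on ε the DFA stays in p0 and accepts (p0 ∈ Accept), but the regex does not match it → eliminate
  (B) 1*(01*01*)*: agrees with the DFA on every string of length ≤ 6
  (C) (0*10*)(0*10*0*10*)*: on ε the DFA stays in p0 and accepts (p0 ∈ Accept), but the regex does not match it → eliminate
  (D) (0|1)*01(0|1)*: on ε the DFA stays in p0 and accepts (p0 ∈ Accept), but the regex does not match it → eliminate
Only (B) is consistent with the DFA.
(B) 1*(01*01*)*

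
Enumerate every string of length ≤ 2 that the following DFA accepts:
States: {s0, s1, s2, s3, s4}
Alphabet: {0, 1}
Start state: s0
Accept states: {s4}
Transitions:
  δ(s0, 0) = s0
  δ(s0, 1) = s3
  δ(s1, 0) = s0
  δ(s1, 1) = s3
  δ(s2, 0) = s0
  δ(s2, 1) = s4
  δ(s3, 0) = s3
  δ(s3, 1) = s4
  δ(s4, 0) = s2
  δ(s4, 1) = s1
11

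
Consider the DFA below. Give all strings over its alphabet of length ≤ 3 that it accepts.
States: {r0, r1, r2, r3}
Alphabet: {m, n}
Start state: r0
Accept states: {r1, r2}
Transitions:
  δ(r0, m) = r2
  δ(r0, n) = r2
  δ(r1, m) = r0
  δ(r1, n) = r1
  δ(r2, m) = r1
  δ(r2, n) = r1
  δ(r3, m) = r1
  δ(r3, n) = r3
m, n, mm, mn, nm, nn, mmn, mnn, nmn, nnn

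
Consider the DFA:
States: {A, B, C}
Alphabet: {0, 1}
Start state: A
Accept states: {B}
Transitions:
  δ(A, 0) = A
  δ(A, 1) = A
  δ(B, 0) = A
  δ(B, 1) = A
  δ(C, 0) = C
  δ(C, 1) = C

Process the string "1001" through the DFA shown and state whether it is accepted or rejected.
Processing string "1001":
  A --1--> A
  A --0--> A
  A --0--> A
  A --1--> A
Final state: A
Accept states: {B}
No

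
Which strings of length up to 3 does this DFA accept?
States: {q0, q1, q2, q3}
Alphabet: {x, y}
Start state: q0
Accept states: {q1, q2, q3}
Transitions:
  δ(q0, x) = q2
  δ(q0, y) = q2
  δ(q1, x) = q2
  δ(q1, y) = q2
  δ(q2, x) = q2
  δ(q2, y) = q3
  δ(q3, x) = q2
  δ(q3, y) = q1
x, y, xx, xy, yx, yy, xxx, xxy, xyx, xyy, yxx, yxy, yyx, yyy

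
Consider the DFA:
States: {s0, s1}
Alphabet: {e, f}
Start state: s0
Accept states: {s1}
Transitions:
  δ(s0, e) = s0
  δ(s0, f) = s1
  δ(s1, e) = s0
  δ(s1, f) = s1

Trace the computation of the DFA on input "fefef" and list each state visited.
read 'f': s0 → s1
  read 'e': s1 → s0
  read 'f': s0 → s1
  read 'e': s1 → s0
  read 'f': s0 → s1
s0 -> s1 -> s0 -> s1 -> s0 -> s1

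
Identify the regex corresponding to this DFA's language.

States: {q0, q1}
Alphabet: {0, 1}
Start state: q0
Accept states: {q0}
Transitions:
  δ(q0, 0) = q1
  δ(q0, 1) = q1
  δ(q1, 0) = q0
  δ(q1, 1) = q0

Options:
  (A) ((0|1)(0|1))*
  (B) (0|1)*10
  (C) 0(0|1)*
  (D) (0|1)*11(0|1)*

Check each option against the DFA on short strings; one disagreement eliminates an option:
  (A) ((0|1)(0|1))*: agrees with the DFA on every string of length ≤ 6
  (B) (0|1)*10: on ε the DFA stays in q0 and accepts (q0 ∈ Accept), but the regex does not match it → eliminate
  (C) 0(0|1)*: on ε the DFA stays in q0 and accepts (q0 ∈ Accept), but the regex does not match it → eliminate
  (D) (0|1)*11(0|1)*: on ε the DFA stays in q0 and accepts (q0 ∈ Accept), but the regex does not match it → eliminate
Only (A) is consistent with the DFA.
(A) ((0|1)(0|1))*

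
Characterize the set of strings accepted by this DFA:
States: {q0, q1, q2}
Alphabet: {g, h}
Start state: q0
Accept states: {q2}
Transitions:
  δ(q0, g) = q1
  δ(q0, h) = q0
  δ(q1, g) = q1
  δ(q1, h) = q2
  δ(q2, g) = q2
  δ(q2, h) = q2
Testing a few strings:
  'hhg' → reject
  'gggh' → accept
  'ghhg' → accept
  'ggh' → accept
State roles: q0=no g seen yet; q1=seen a g, waiting for h; q2=substring gh seen
All strings over {g,h} containing the substring gh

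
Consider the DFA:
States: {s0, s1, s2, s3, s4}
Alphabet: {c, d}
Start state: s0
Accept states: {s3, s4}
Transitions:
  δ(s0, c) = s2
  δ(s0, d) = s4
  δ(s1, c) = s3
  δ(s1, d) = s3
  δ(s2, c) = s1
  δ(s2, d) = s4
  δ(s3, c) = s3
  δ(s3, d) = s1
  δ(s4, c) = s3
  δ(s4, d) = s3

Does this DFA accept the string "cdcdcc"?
Processing string "cdcdcc":
  s0 --c--> s2
  s2 --d--> s4
  s4 --c--> s3
  s3 --d--> s1
  s1 --c--> s3
  s3 --c--> s3
Final state: s3
Accept states: {s3, s4}
Yes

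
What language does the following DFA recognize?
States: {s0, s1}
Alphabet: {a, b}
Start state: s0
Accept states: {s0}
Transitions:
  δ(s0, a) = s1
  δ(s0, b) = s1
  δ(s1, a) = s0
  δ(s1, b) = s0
Testing a few strings:
  'aaa' → reject
  'bab' → reject
  'ba' → accept
  'ab' → accept
State roles: s0=even length so far; s1=odd length so far
All strings over {a,b} of even length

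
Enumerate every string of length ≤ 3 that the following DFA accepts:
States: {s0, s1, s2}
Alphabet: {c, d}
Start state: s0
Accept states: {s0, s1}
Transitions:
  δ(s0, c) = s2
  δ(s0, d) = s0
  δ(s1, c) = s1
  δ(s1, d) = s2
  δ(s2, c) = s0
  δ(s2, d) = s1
ε, d, cc, cd, dd, ccd, cdc, dcc, dcd, ddd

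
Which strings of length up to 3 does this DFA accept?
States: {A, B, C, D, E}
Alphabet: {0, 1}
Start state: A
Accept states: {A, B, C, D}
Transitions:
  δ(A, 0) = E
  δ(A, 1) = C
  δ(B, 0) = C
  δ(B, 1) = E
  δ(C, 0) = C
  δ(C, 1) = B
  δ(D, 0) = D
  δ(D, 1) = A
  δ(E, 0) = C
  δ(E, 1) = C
ε, 1, 00, 01, 10, 11, 000, 001, 010, 011, 100, 101, 110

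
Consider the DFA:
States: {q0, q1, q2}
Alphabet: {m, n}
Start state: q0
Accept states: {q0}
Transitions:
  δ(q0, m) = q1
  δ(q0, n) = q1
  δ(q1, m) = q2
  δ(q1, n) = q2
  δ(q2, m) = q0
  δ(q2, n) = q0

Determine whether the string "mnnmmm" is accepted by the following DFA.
Processing string "mnnmmm":
  q0 --m--> q1
  q1 --n--> q2
  q2 --n--> q0
  q0 --m--> q1
  q1 --m--> q2
  q2 --m--> q0
Final state: q0
Accept states: {q0}
Yes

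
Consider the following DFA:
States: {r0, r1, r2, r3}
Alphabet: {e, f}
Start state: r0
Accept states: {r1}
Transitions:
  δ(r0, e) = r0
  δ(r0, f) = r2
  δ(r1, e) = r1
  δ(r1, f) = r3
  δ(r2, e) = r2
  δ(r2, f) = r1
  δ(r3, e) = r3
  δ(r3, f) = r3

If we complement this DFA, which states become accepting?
Complement accept states = All states \ Original accept states
= {r0, r1, r2, r3} \ {r1}
{r0, r2, r3}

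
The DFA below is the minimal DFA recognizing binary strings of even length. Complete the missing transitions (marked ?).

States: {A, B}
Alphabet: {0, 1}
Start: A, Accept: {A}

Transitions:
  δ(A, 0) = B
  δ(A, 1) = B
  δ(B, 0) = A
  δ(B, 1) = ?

From the language and accept set, identify what each state tracks — A: even length so far; B: odd length so far.
Each missing δ(q, a) is the state matching the new tracked value after reading a.
δ(B, 1) = A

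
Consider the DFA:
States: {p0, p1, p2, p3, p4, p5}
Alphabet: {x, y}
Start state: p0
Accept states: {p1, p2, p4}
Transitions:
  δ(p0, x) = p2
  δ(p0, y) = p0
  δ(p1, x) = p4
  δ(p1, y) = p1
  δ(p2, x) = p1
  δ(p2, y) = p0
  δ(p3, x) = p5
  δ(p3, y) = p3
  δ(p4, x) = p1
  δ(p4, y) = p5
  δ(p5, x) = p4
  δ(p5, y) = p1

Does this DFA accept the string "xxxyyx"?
Processing string "xxxyyx":
  p0 --x--> p2
  p2 --x--> p1
  p1 --x--> p4
  p4 --y--> p5
  p5 --y--> p1
  p1 --x--> p4
Final state: p4
Accept states: {p1, p2, p4}
Yes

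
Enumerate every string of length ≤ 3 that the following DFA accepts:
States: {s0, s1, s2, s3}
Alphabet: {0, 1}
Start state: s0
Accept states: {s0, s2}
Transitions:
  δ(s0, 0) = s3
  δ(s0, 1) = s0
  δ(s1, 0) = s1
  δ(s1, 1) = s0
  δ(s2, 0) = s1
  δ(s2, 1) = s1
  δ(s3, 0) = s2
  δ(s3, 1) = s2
ε, 1, 00, 01, 11, 100, 101, 111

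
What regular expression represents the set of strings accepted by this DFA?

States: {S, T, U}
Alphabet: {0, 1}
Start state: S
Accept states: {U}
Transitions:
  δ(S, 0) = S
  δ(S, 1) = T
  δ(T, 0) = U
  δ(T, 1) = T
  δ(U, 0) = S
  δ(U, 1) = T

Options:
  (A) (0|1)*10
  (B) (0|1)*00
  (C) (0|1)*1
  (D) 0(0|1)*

Check each option against the DFA on short strings; one disagreement eliminates an option:
  (A) (0|1)*10: agrees with the DFA on every string of length ≤ 6
  (B) (0|1)*00: on '00' the DFA goes S → S → S and rejects (S ∉ Accept), but the regex matches it → eliminate
  (C) (0|1)*1: on '1' the DFA goes S → T and rejects (T ∉ Accept), but the regex matches it → eliminate
  (D) 0(0|1)*: on '0' the DFA goes S → S and rejects (S ∉ Accept), but the regex matches it → eliminate
Only (A) is consistent with the DFA.
(A) (0|1)*10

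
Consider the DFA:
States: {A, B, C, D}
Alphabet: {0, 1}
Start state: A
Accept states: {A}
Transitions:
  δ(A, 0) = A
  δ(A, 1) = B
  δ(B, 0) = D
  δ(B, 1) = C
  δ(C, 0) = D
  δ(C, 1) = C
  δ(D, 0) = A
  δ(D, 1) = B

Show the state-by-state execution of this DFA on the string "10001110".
read '1': A → B
  read '0': B → D
  read '0': D → A
  read '0': A → A
  read '1': A → B
  read '1': B → C
  read '1': C → C
  read '0': C → D
A -> B -> D -> A -> A -> B -> C -> C -> D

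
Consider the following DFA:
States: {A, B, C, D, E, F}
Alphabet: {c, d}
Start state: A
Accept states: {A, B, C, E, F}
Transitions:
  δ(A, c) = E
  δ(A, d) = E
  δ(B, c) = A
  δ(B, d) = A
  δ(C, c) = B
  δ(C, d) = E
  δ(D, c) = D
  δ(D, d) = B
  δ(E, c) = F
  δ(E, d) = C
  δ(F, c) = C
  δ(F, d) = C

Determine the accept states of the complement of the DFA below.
Complement accept states = All states \ Original accept states
= {A, B, C, D, E, F} \ {A, B, C, E, F}
{D}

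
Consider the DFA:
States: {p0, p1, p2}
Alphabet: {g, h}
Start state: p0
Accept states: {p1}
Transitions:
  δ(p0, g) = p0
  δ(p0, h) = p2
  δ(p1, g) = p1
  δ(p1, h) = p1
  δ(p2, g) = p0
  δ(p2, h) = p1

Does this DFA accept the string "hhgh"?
Processing string "hhgh":
  p0 --h--> p2
  p2 --h--> p1
  p1 --g--> p1
  p1 --h--> p1
Final state: p1
Accept states: {p1}
Yes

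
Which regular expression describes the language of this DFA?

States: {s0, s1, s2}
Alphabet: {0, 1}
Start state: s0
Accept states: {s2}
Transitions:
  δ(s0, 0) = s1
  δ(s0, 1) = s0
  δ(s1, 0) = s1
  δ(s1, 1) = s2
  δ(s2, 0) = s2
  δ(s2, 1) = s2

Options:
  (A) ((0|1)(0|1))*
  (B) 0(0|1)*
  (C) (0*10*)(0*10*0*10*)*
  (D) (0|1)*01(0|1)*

Check each option against the DFA on short strings; one disagreement eliminates an option:
  (A) ((0|1)(0|1))*: on ε the DFA stays in s0 and rejects (s0 ∉ Accept), but the regex matches it → eliminate
  (B) 0(0|1)*: on '0' the DFA goes s0 → s1 and rejects (s1 ∉ Accept), but the regex matches it → eliminate
  (C) (0*10*)(0*10*0*10*)*: on '1' the DFA goes s0 → s0 and rejects (s0 ∉ Accept), but the regex matches it → eliminate
  (D) (0|1)*01(0|1)*: agrees with the DFA on every string of length ≤ 6
Only (D) is consistent with the DFA.
(D) (0|1)*01(0|1)*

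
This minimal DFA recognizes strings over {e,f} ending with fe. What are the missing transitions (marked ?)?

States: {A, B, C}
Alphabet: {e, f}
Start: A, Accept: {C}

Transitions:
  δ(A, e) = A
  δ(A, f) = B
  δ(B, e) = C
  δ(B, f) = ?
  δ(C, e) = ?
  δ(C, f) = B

From the language and accept set, identify what each state tracks — A: no suffix match; B: one trailing f; C: suffix is fe.
Each missing δ(q, a) is the state matching the new tracked value after reading a.
δ(B, f) = B; δ(C, e) = A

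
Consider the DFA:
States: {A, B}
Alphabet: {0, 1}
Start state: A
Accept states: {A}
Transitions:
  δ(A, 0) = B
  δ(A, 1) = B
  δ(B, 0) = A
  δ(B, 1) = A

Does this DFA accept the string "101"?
Processing string "101":
  A --1--> B
  B --0--> A
  A --1--> B
Final state: B
Accept states: {A}
No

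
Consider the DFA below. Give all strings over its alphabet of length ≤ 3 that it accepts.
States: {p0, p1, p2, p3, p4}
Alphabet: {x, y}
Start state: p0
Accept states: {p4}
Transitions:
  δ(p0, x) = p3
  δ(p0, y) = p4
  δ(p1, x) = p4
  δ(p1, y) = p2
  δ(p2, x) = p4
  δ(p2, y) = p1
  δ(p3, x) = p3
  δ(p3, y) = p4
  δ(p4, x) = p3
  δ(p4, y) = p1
y, xy, xxy, yxy, yyx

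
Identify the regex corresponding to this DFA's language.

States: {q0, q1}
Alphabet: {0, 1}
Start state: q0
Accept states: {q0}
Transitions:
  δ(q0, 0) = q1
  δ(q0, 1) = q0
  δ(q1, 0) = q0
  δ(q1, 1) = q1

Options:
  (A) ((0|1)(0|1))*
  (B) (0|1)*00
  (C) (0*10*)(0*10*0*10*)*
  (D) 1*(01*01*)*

Check each option against the DFA on short strings; one disagreement eliminates an option:
  (A) ((0|1)(0|1))*: on '1' the DFA goes q0 → q0 and accepts (q0 ∈ Accept), but the regex does not match it → eliminate
  (B) (0|1)*00: on ε the DFA stays in q0 and accepts (q0 ∈ Accept), but the regex does not match it → eliminate
  (C) (0*10*)(0*10*0*10*)*: on ε the DFA stays in q0 and accepts (q0 ∈ Accept), but the regex does not match it → eliminate
  (D) 1*(01*01*)*: agrees with the DFA on every string of length ≤ 6
Only (D) is consistent with the DFA.
(D) 1*(01*01*)*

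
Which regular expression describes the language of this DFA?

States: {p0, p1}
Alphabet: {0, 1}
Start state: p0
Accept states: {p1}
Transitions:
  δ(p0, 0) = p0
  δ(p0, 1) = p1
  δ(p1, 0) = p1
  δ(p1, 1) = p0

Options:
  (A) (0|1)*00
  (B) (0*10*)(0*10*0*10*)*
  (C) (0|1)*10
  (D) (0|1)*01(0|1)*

Check each option against the DFA on short strings; one disagreement eliminates an option:
  (A) (0|1)*00: on '1' the DFA goes p0 → p1 and accepts (p1 ∈ Accept), but the regex does not match it → eliminate
  (B) (0*10*)(0*10*0*10*)*: agrees with the DFA on every string of length ≤ 6
  (C) (0|1)*10: on '1' the DFA goes p0 → p1 and accepts (p1 ∈ Accept), but the regex does not match it → eliminate
  (D) (0|1)*01(0|1)*: on '1' the DFA goes p0 → p1 and accepts (p1 ∈ Accept), but the regex does not match it → eliminate
Only (B) is consistent with the DFA.
(B) (0*10*)(0*10*0*10*)*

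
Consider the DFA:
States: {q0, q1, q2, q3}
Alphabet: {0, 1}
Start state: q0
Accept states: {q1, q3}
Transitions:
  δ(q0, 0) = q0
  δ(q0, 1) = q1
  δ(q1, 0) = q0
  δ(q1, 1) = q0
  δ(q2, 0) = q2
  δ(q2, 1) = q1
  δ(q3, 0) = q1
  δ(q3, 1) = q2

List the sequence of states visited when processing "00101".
read '0': q0 → q0
  read '0': q0 → q0
  read '1': q0 → q1
  read '0': q1 → q0
  read '1': q0 → q1
q0 -> q0 -> q0 -> q1 -> q0 -> q1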